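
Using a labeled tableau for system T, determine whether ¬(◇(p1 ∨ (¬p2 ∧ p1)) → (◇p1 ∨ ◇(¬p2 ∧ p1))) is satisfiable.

1. ¬(◇(p1 ∨ (¬p2 ∧ p1)) → (◇p1 ∨ ◇(¬p2 ∧ p1))), 0
2. ◇(p1 ∨ (¬p2 ∧ p1)), 0
3. ¬(◇p1 ∨ ◇(¬p2 ∧ p1)), 0
4. ¬◇p1, 0
5. ¬◇(¬p2 ∧ p1), 0
6. ¬p1, 0
7. ¬(¬p2 ∧ p1), 0
8. p1 ∨ (¬p2 ∧ p1), 1
9. ¬p1, 1
10. ¬(¬p2 ∧ p1), 1
11. ¬p2 ∧ p1, 1
12. ¬p2, 1
13. p1, 1
Accessibility: 0R0, 0R1, 1R1
Branch closes: p1 and ¬p1 both at 1.
Every branch closes; the branch above is one of them.

Unsatisfiable (every branch closes)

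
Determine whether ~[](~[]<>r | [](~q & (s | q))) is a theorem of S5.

No, not valid

Tableau for the negation [](~[]<>r | [](~q & (s | q))):
1. [](~[]<>r | [](~q & (s | q))), w0
2. ~[]<>r | [](~q & (s | q)), w0
3. [](~q & (s | q)), w0
4. ~q & (s | q), w0
5. ~q, w0
6. s | q, w0
7. s, w0
Accessibility: w0Rw0
The negation has an open branch (countermodel exists).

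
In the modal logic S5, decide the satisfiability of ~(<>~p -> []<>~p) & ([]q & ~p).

Unsatisfiable

1. ~(<>~p -> []<>~p) & ([]q & ~p), w0
2. ~(<>~p -> []<>~p), w0
3. []q & ~p, w0
4. <>~p, w0
5. ~[]<>~p, w0
6. []q, w0
7. ~p, w0
8. q, w0
9. ~p, w1
10. q, w1
11. ~<>~p, w2
12. q, w2
13. p, w0
Accessibility: w0Rw0, w0Rw1, w0Rw2, w1Rw0, w1Rw1, w1Rw2, w2Rw0, w2Rw1, w2Rw2
Branch closes: p and ~p both at w0.
Every branch closes; the branch above is one of them.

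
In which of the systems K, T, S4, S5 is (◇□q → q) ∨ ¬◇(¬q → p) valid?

S5-tableau for the negation ¬((◇□q → q) ∨ ¬◇(¬q → p)):
1. ¬((◇□q → q) ∨ ¬◇(¬q → p)), 0
2. ¬(◇□q → q), 0
3. ◇(¬q → p), 0
4. ◇□q, 0
5. ¬q, 0
6. ¬q → p, 1
7. p, 1
8. □q, 2
9. q, 0
Accessibility: 0R0, 0R1, 0R2, 1R0, 1R1, 1R2, 2R0, 2R1, 2R2
Branch closes: q and ¬q both at 0.
Every branch closes (one shown): valid in S5.
S4-tableau for the negation ¬((◇□q → q) ∨ ¬◇(¬q → p)):
1. ¬((◇□q → q) ∨ ¬◇(¬q → p)), 0
2. ¬(◇□q → q), 0
3. ◇(¬q → p), 0
4. ◇□q, 0
5. ¬q, 0
6. ¬q → p, 1
7. p, 1
8. □q, 2
9. q, 2
Accessibility: 0R0, 0R1, 0R2, 1R1, 2R2
Complete open branch: countermodel on an S4-frame, so not valid in S4, nor in K, T (the same frame is also a K-frame and a T-frame).

S5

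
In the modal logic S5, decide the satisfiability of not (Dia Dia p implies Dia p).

Unsatisfiable (every branch closes)

1. not (Dia Dia p implies Dia p), u
2. Dia Dia p, u   [neg-implies-rule on 1]
3. not Dia p, u   [neg-implies-rule on 1]
4. not p, u   [neg-Dia-rule on 3 via uRu]
5. Dia p, v   [Dia-rule on 2: fresh world v, uRv]
6. not p, v   [neg-Dia-rule on 3 via uRv]
7. p, w   [Dia-rule on 5: fresh world w, vRw]
8. not p, w   [neg-Dia-rule on 3 via uRw]
Accessibility: uRu, uRv, uRw, vRu, vRv, vRw, wRu, wRv, wRw
Branch closes: p and not p both at w.
(One branch shown.) All branches close.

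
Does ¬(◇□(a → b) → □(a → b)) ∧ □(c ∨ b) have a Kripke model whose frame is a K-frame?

1. ¬(◇□(a → b) → □(a → b)) ∧ □(c ∨ b), 0
2. ¬(◇□(a → b) → □(a → b)), 0
3. □(c ∨ b), 0
4. ◇□(a → b), 0
5. ¬□(a → b), 0
6. □(a → b), 1
7. c ∨ b, 1
8. b, 1
9. ¬(a → b), 2
10. a, 2
11. ¬b, 2
12. c ∨ b, 2
13. c, 2
Accessibility: 0R1, 0R2

Satisfiable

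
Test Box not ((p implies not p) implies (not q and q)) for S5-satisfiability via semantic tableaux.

1. Box not ((p implies not p) implies (not q and q)), u
2. not ((p implies not p) implies (not q and q)), u
3. p implies not p, u
4. not (not q and q), u
5. not p, u
6. not q, u
Accessibility: uRu

Yes, satisfiable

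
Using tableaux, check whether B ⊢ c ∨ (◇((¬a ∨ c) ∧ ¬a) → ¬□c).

Tableau for the negation ¬(c ∨ (◇((¬a ∨ c) ∧ ¬a) → ¬□c)):
1. ¬(c ∨ (◇((¬a ∨ c) ∧ ¬a) → ¬□c)), w0
2. ¬c, w0   [¬∨-rule on 1]
3. ¬(◇((¬a ∨ c) ∧ ¬a) → ¬□c), w0   [¬∨-rule on 1]
4. ◇((¬a ∨ c) ∧ ¬a), w0   [¬→-rule on 3]
5. □c, w0   [¬→-rule on 3]
6. c, w0   [□-rule on 5 via w0Rw0]
Accessibility: w0Rw0
Branch closes: c and ¬c both at w0.
Every branch of the negation's tableau closes; the branch above is one of them.

Valid in B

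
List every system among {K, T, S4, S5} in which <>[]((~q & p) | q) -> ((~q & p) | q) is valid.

S5

S5-tableau for the negation ~(<>[]((~q & p) | q) -> ((~q & p) | q)):
1. ~(<>[]((~q & p) | q) -> ((~q & p) | q)), w0
2. <>[]((~q & p) | q), w0   [~->-rule on 1]
3. ~((~q & p) | q), w0   [~->-rule on 1]
4. ~(~q & p), w0   [~|-rule on 3]
5. ~q, w0   [~|-rule on 3]
6. ~p, w0   [~&-rule on 4 (branches; this branch)]
7. []((~q & p) | q), w1   [<>-rule on 2: fresh world w1, w0Rw1]
8. (~q & p) | q, w0   [[]-rule on 7 via w1Rw0]
9. (~q & p) | q, w1   [[]-rule on 7 via w1Rw1]
10. ~q & p, w0   [|-rule on 8 (branches; this branch)]
11. p, w0   [&-rule on 10]
Accessibility: w0Rw0, w0Rw1, w1Rw0, w1Rw1
Branch closes: p and ~p both at w0.
Every branch closes (one shown): valid in S5.
S4-tableau for the negation ~(<>[]((~q & p) | q) -> ((~q & p) | q)):
1. ~(<>[]((~q & p) | q) -> ((~q & p) | q)), w0
2. <>[]((~q & p) | q), w0   [~->-rule on 1]
3. ~((~q & p) | q), w0   [~->-rule on 1]
4. ~(~q & p), w0   [~|-rule on 3]
5. ~q, w0   [~|-rule on 3]
6. ~p, w0   [~&-rule on 4 (branches; this branch)]
7. []((~q & p) | q), w1   [<>-rule on 2: fresh world w1, w0Rw1]
8. (~q & p) | q, w1   [[]-rule on 7 via w1Rw1]
9. q, w1   [|-rule on 8 (branches; this branch)]
Accessibility: w0Rw0, w0Rw1, w1Rw1
Complete open branch: countermodel on an S4-frame, so not valid in S4, nor in K, T (the same frame is also a K-frame and a T-frame).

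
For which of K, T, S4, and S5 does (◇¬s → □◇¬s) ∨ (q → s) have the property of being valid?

S5-tableau for the negation ¬((◇¬s → □◇¬s) ∨ (q → s)):
1. ¬((◇¬s → □◇¬s) ∨ (q → s)), u
2. ¬(◇¬s → □◇¬s), u
3. ¬(q → s), u
4. ◇¬s, u
5. ¬□◇¬s, u
6. q, u
7. ¬s, u
8. ¬s, v
9. ¬◇¬s, w
10. s, u
Accessibility: uRu, uRv, uRw, vRu, vRv, vRw, wRu, wRv, wRw
Branch closes: s and ¬s both at u.
Every branch closes (one shown): valid in S5.
S4-tableau for the negation ¬((◇¬s → □◇¬s) ∨ (q → s)):
1. ¬((◇¬s → □◇¬s) ∨ (q → s)), u
2. ¬(◇¬s → □◇¬s), u
3. ¬(q → s), u
4. ◇¬s, u
5. ¬□◇¬s, u
6. q, u
7. ¬s, u
8. ¬s, v
9. ¬◇¬s, w
10. s, w
Accessibility: uRu, uRv, uRw, vRv, wRw
Complete open branch: countermodel on an S4-frame, so not valid in S4, nor in K, T (the same frame is also a K-frame and a T-frame).

S5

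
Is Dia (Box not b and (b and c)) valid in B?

No, not valid

Tableau for the negation not Dia (Box not b and (b and c)):
1. not Dia (Box not b and (b and c)), u
2. not (Box not b and (b and c)), u
3. not (b and c), u
4. not c, u
Accessibility: uRu
The negation has an open branch (countermodel exists).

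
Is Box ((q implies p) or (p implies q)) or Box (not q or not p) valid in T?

Tableau for the negation not (Box ((q implies p) or (p implies q)) or Box (not q or not p)):
1. not (Box ((q implies p) or (p implies q)) or Box (not q or not p)), 0
2. not Box ((q implies p) or (p implies q)), 0
3. not Box (not q or not p), 0
4. not ((q implies p) or (p implies q)), 1
5. not (q implies p), 1
6. not (p implies q), 1
7. q, 1
8. not p, 1
9. p, 1
10. not q, 1
Accessibility: 0R0, 0R1, 1R1
Branch closes: p and not p both at 1.
All branches of the negation close; one closing branch shown above.

Yes, valid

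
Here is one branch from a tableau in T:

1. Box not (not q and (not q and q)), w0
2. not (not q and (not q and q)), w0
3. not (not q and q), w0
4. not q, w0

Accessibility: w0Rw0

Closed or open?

There is no literal clash: for every atom and world, at most one sign appears.

Not closed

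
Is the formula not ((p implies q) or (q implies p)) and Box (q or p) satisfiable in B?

No, unsatisfiable

1. not ((p implies q) or (q implies p)) and Box (q or p), 0
2. not ((p implies q) or (q implies p)), 0   [and-rule on 1]
3. Box (q or p), 0   [and-rule on 1]
4. not (p implies q), 0   [neg-or-rule on 2]
5. not (q implies p), 0   [neg-or-rule on 2]
6. p, 0   [neg-implies-rule on 4]
7. not q, 0   [neg-implies-rule on 4]
8. q, 0   [neg-implies-rule on 5]
9. not p, 0   [neg-implies-rule on 5]
Accessibility: 0R0
Branch closes: q and not q both at 0.
(One branch shown.) All branches close.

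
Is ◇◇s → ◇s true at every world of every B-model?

Tableau for the negation ¬(◇◇s → ◇s):
1. ¬(◇◇s → ◇s), 0
2. ◇◇s, 0
3. ¬◇s, 0
4. ¬s, 0
5. ◇s, 1
6. ¬s, 1
7. s, 2
Accessibility: 0R0, 0R1, 1R0, 1R1, 1R2, 2R1, 2R2
The negation has an open branch (countermodel exists).

Not valid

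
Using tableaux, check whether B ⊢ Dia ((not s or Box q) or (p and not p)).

Tableau for the negation not Dia ((not s or Box q) or (p and not p)):
1. not Dia ((not s or Box q) or (p and not p)), u
2. not ((not s or Box q) or (p and not p)), u
3. not (not s or Box q), u
4. not (p and not p), u
5. s, u
6. not Box q, u
7. p, u
8. not q, v
9. not ((not s or Box q) or (p and not p)), v
10. not (not s or Box q), v
11. not (p and not p), v
12. s, v
13. not Box q, v
14. p, v
15. not q, w
Accessibility: uRu, uRv, vRu, vRv, vRw, wRv, wRw
The negation has an open branch (countermodel exists).

Not valid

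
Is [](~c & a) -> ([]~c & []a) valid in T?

Tableau for the negation ~([](~c & a) -> ([]~c & []a)):
1. ~([](~c & a) -> ([]~c & []a)), 0
2. [](~c & a), 0   [~->-rule on 1]
3. ~([]~c & []a), 0   [~->-rule on 1]
4. ~c & a, 0   [[]-rule on 2 via 0R0]
5. ~c, 0   [&-rule on 4]
6. a, 0   [&-rule on 4]
7. ~[]a, 0   [~&-rule on 3 (branches; this branch)]
8. ~a, 1   [~[]-rule on 7: fresh world 1, 0R1]
9. ~c & a, 1   [[]-rule on 2 via 0R1]
10. ~c, 1   [&-rule on 9]
11. a, 1   [&-rule on 9]
Accessibility: 0R0, 0R1, 1R1
Branch closes: a and ~a both at 1.
Every branch of the negation's tableau closes; the branch above is one of them.

Valid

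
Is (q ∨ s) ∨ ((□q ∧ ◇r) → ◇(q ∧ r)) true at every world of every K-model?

Valid in K

Tableau for the negation ¬((q ∨ s) ∨ ((□q ∧ ◇r) → ◇(q ∧ r))):
1. ¬((q ∨ s) ∨ ((□q ∧ ◇r) → ◇(q ∧ r))), 0
2. ¬(q ∨ s), 0
3. ¬((□q ∧ ◇r) → ◇(q ∧ r)), 0
4. ¬q, 0
5. ¬s, 0
6. □q ∧ ◇r, 0
7. ¬◇(q ∧ r), 0
8. □q, 0
9. ◇r, 0
10. r, 1
11. ¬(q ∧ r), 1
12. q, 1
13. ¬r, 1
Accessibility: 0R1
Branch closes: r and ¬r both at 1.
All branches of the negation close; one closing branch shown above.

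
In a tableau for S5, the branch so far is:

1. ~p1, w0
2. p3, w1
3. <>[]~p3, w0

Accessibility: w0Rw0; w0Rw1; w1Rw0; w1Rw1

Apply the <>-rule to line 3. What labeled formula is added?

a fresh world w2 with w0Rw2, and []~p3 at w2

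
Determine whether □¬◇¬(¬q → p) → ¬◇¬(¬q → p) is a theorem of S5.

Yes, valid

Tableau for the negation ¬(□¬◇¬(¬q → p) → ¬◇¬(¬q → p)):
1. ¬(□¬◇¬(¬q → p) → ¬◇¬(¬q → p)), w0
2. □¬◇¬(¬q → p), w0   [¬→-rule on 1]
3. ◇¬(¬q → p), w0   [¬→-rule on 1]
4. ¬◇¬(¬q → p), w0   [□-rule on 2 via w0Rw0]
5. ¬q → p, w0   [¬◇-rule on 4 via w0Rw0]
6. p, w0   [→-rule on 5 (branches; this branch)]
7. ¬(¬q → p), w1   [◇-rule on 3: fresh world w1, w0Rw1]
8. ¬q, w1   [¬→-rule on 7]
9. ¬p, w1   [¬→-rule on 7]
10. ¬◇¬(¬q → p), w1   [□-rule on 2 via w0Rw1]
11. ¬q → p, w1   [¬◇-rule on 4 via w0Rw1]
12. p, w1   [→-rule on 11 (branches; this branch)]
Accessibility: w0Rw0, w0Rw1, w1Rw0, w1Rw1
Branch closes: p and ¬p both at w1.
All branches of the negation close; one closing branch shown above.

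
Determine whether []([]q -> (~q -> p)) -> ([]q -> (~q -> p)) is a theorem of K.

No, not valid

Tableau for the negation ~([]([]q -> (~q -> p)) -> ([]q -> (~q -> p))):
1. ~([]([]q -> (~q -> p)) -> ([]q -> (~q -> p))), 0
2. []([]q -> (~q -> p)), 0
3. ~([]q -> (~q -> p)), 0
4. []q, 0
5. ~(~q -> p), 0
6. ~q, 0
7. ~p, 0
The negation has an open branch (countermodel exists).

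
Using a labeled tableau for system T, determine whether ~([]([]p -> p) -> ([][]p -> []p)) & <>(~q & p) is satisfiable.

1. ~([]([]p -> p) -> ([][]p -> []p)) & <>(~q & p), u
2. ~([]([]p -> p) -> ([][]p -> []p)), u   [&-rule on 1]
3. <>(~q & p), u   [&-rule on 1]
4. []([]p -> p), u   [~->-rule on 2]
5. ~([][]p -> []p), u   [~->-rule on 2]
6. [][]p, u   [~->-rule on 5]
7. ~[]p, u   [~->-rule on 5]
8. []p -> p, u   [[]-rule on 4 via uRu]
9. []p, u   [[]-rule on 6 via uRu]
10. p, u   [[]-rule on 9 via uRu]
11. ~q & p, v   [<>-rule on 3: fresh world v, uRv]
12. ~q, v   [&-rule on 11]
13. p, v   [&-rule on 11]
14. []p -> p, v   [[]-rule on 4 via uRv]
15. []p, v   [[]-rule on 6 via uRv]
16. ~p, w   [~[]-rule on 7: fresh world w, uRw]
17. []p -> p, w   [[]-rule on 4 via uRw]
18. []p, w   [[]-rule on 6 via uRw]
19. p, w   [[]-rule on 9 via uRw]
Accessibility: uRu, uRv, uRw, vRv, wRw
Branch closes: p and ~p both at w.
Every branch closes; the branch above is one of them.

Unsatisfiable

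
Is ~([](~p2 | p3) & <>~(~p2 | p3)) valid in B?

Valid in B

Tableau for the negation [](~p2 | p3) & <>~(~p2 | p3):
1. [](~p2 | p3) & <>~(~p2 | p3), w0
2. [](~p2 | p3), w0   [&-rule on 1]
3. <>~(~p2 | p3), w0   [&-rule on 1]
4. ~p2 | p3, w0   [[]-rule on 2 via w0Rw0]
5. p3, w0   [|-rule on 4 (branches; this branch)]
6. ~(~p2 | p3), w1   [<>-rule on 3: fresh world w1, w0Rw1]
7. p2, w1   [~|-rule on 6]
8. ~p3, w1   [~|-rule on 6]
9. ~p2 | p3, w1   [[]-rule on 2 via w0Rw1]
10. p3, w1   [|-rule on 9 (branches; this branch)]
Accessibility: w0Rw0, w0Rw1, w1Rw0, w1Rw1
Branch closes: p3 and ~p3 both at w1.
All branches of the negation close; one closing branch shown above.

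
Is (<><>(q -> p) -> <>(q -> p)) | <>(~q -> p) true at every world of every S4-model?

Tableau for the negation ~((<><>(q -> p) -> <>(q -> p)) | <>(~q -> p)):
1. ~((<><>(q -> p) -> <>(q -> p)) | <>(~q -> p)), 0
2. ~(<><>(q -> p) -> <>(q -> p)), 0
3. ~<>(~q -> p), 0
4. <><>(q -> p), 0
5. ~<>(q -> p), 0
6. ~(~q -> p), 0
7. ~q, 0
8. ~p, 0
9. ~(q -> p), 0
10. q, 0
Accessibility: 0R0
Branch closes: q and ~q both at 0.
Every branch of the negation's tableau closes; the branch above is one of them.

Valid in S4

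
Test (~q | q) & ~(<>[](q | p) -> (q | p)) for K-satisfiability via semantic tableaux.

Satisfiable

1. (~q | q) & ~(<>[](q | p) -> (q | p)), 0
2. ~q | q, 0
3. ~(<>[](q | p) -> (q | p)), 0
4. <>[](q | p), 0
5. ~(q | p), 0
6. ~q, 0
7. ~p, 0
8. [](q | p), 1
Accessibility: 0R1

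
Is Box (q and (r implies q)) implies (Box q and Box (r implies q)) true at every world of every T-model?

Valid in T

Tableau for the negation not (Box (q and (r implies q)) implies (Box q and Box (r implies q))):
1. not (Box (q and (r implies q)) implies (Box q and Box (r implies q))), w0
2. Box (q and (r implies q)), w0
3. not (Box q and Box (r implies q)), w0
4. q and (r implies q), w0
5. q, w0
6. r implies q, w0
7. not Box (r implies q), w0
8. not (r implies q), w1
9. r, w1
10. not q, w1
11. q and (r implies q), w1
12. q, w1
13. r implies q, w1
Accessibility: w0Rw0, w0Rw1, w1Rw1
Branch closes: q and not q both at w1.
All branches of the negation close; one closing branch shown above.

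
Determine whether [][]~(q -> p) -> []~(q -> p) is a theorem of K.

Tableau for the negation ~([][]~(q -> p) -> []~(q -> p)):
1. ~([][]~(q -> p) -> []~(q -> p)), w0
2. [][]~(q -> p), w0
3. ~[]~(q -> p), w0
4. q -> p, w1
5. []~(q -> p), w1
6. p, w1
Accessibility: w0Rw1
The negation has an open branch (countermodel exists).

No, not valid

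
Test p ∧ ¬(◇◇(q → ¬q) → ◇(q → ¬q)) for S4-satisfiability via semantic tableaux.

1. p ∧ ¬(◇◇(q → ¬q) → ◇(q → ¬q)), u
2. p, u
3. ¬(◇◇(q → ¬q) → ◇(q → ¬q)), u
4. ◇◇(q → ¬q), u
5. ¬◇(q → ¬q), u
6. ¬(q → ¬q), u
7. q, u
8. ◇(q → ¬q), v
9. ¬(q → ¬q), v
10. q, v
11. q → ¬q, w
12. ¬(q → ¬q), w
13. q, w
14. ¬q, w
Accessibility: uRu, uRv, uRw, vRv, vRw, wRw
Branch closes: q and ¬q both at w.
All branches of the tableau close; one closing branch shown above.

Unsatisfiable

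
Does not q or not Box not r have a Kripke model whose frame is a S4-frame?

Satisfiable (open branch found)

1. not q or not Box not r, w0
2. not Box not r, w0   [or-rule on 1 (branches; this branch)]
3. r, w1   [neg-Box-rule on 2: fresh world w1, w0Rw1]
Accessibility: w0Rw0, w0Rw1, w1Rw1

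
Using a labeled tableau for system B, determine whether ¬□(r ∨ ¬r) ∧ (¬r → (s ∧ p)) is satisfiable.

No, unsatisfiable

1. ¬□(r ∨ ¬r) ∧ (¬r → (s ∧ p)), w0
2. ¬□(r ∨ ¬r), w0   [∧-rule on 1]
3. ¬r → (s ∧ p), w0   [∧-rule on 1]
4. s ∧ p, w0   [→-rule on 3 (branches; this branch)]
5. s, w0   [∧-rule on 4]
6. p, w0   [∧-rule on 4]
7. ¬(r ∨ ¬r), w1   [¬□-rule on 2: fresh world w1, w0Rw1]
8. ¬r, w1   [¬∨-rule on 7]
9. r, w1   [¬∨-rule on 7]
Accessibility: w0Rw0, w0Rw1, w1Rw0, w1Rw1
Branch closes: r and ¬r both at w1.
(One branch shown.) All branches close.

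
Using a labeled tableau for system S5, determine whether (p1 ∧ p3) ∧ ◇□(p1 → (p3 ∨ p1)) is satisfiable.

1. (p1 ∧ p3) ∧ ◇□(p1 → (p3 ∨ p1)), 0
2. p1 ∧ p3, 0
3. ◇□(p1 → (p3 ∨ p1)), 0
4. p1, 0
5. p3, 0
6. □(p1 → (p3 ∨ p1)), 1
7. p1 → (p3 ∨ p1), 0
8. p1 → (p3 ∨ p1), 1
9. p3 ∨ p1, 0
10. p3 ∨ p1, 1
11. p1, 1
Accessibility: 0R0, 0R1, 1R0, 1R1

Yes, satisfiable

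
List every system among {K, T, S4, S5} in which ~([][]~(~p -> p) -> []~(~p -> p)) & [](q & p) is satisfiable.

K

K-tableau for the formula:
1. ~([][]~(~p -> p) -> []~(~p -> p)) & [](q & p), u
2. ~([][]~(~p -> p) -> []~(~p -> p)), u
3. [](q & p), u
4. [][]~(~p -> p), u
5. ~[]~(~p -> p), u
6. ~p -> p, v
7. q & p, v
8. q, v
9. p, v
10. []~(~p -> p), v
Accessibility: uRv
Complete open branch: satisfiable in K.
T-tableau for the formula:
1. ~([][]~(~p -> p) -> []~(~p -> p)) & [](q & p), u
2. ~([][]~(~p -> p) -> []~(~p -> p)), u
3. [](q & p), u
4. [][]~(~p -> p), u
5. ~[]~(~p -> p), u
6. q & p, u
7. q, u
8. p, u
9. []~(~p -> p), u
10. ~(~p -> p), u
11. ~p, u
Accessibility: uRu
Branch closes: p and ~p both at u.
Every branch closes (one shown): unsatisfiable in T, hence also in S4, S5 (every S4/S5-frame is a T-frame).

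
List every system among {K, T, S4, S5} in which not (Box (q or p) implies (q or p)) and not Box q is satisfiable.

T-tableau for the formula:
1. not (Box (q or p) implies (q or p)) and not Box q, 0
2. not (Box (q or p) implies (q or p)), 0
3. not Box q, 0
4. Box (q or p), 0
5. not (q or p), 0
6. not q, 0
7. not p, 0
8. q or p, 0
9. p, 0
Accessibility: 0R0
Branch closes: p and not p both at 0.
Every branch closes (one shown): unsatisfiable in T, hence also in S4, S5 (every S4/S5-frame is a T-frame).
K-tableau for the formula:
1. not (Box (q or p) implies (q or p)) and not Box q, 0
2. not (Box (q or p) implies (q or p)), 0
3. not Box q, 0
4. Box (q or p), 0
5. not (q or p), 0
6. not q, 0
7. not p, 0
8. not q, 1
9. q or p, 1
10. p, 1
Accessibility: 0R1
Complete open branch: satisfiable in K.

K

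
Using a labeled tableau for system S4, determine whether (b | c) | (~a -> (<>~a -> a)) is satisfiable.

1. (b | c) | (~a -> (<>~a -> a)), w0
2. ~a -> (<>~a -> a), w0
3. <>~a -> a, w0
4. a, w0
Accessibility: w0Rw0

Yes, satisfiable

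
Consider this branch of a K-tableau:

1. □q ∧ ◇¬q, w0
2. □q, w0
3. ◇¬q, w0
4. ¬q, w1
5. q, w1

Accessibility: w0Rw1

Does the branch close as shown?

Yes, closed

Both q and ¬q appear at w1.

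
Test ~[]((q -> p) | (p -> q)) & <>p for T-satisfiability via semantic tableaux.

No, unsatisfiable

1. ~[]((q -> p) | (p -> q)) & <>p, w0
2. ~[]((q -> p) | (p -> q)), w0   [&-rule on 1]
3. <>p, w0   [&-rule on 1]
4. ~((q -> p) | (p -> q)), w1   [~[]-rule on 2: fresh world w1, w0Rw1]
5. ~(q -> p), w1   [~|-rule on 4]
6. ~(p -> q), w1   [~|-rule on 4]
7. q, w1   [~->-rule on 5]
8. ~p, w1   [~->-rule on 5]
9. p, w1   [~->-rule on 6]
10. ~q, w1   [~->-rule on 6]
Accessibility: w0Rw0, w0Rw1, w1Rw1
Branch closes: p and ~p both at w1.
(One branch shown.) All branches close.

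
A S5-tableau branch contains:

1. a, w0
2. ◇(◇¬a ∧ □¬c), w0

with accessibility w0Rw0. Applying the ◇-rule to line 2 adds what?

a fresh world w1 with w0Rw1, and ◇¬a ∧ □¬c at w1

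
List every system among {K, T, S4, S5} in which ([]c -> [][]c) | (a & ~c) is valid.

S4, S5

S4-tableau for the negation ~(([]c -> [][]c) | (a & ~c)):
1. ~(([]c -> [][]c) | (a & ~c)), u
2. ~([]c -> [][]c), u
3. ~(a & ~c), u
4. []c, u
5. ~[][]c, u
6. c, u
7. ~[]c, v
8. c, v
9. ~c, w
10. c, w
Accessibility: uRu, uRv, uRw, vRv, vRw, wRw
Branch closes: c and ~c both at w.
Every branch closes (one shown): valid in S4, hence also in S5 (every theorem of S4 is a theorem of S5).
T-tableau for the negation ~(([]c -> [][]c) | (a & ~c)):
1. ~(([]c -> [][]c) | (a & ~c)), u
2. ~([]c -> [][]c), u
3. ~(a & ~c), u
4. []c, u
5. ~[][]c, u
6. c, u
7. ~[]c, v
8. c, v
9. ~c, w
Accessibility: uRu, uRv, vRv, vRw, wRw
Complete open branch: countermodel on a T-frame, so not valid in T, nor in K (the same frame is also a K-frame).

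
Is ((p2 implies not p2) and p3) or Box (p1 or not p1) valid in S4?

Valid

Tableau for the negation not (((p2 implies not p2) and p3) or Box (p1 or not p1)):
1. not (((p2 implies not p2) and p3) or Box (p1 or not p1)), w0
2. not ((p2 implies not p2) and p3), w0   [neg-or-rule on 1]
3. not Box (p1 or not p1), w0   [neg-or-rule on 1]
4. not (p2 implies not p2), w0   [neg-and-rule on 2 (branches; this branch)]
5. p2, w0   [neg-implies-rule on 4]
6. not (p1 or not p1), w1   [neg-Box-rule on 3: fresh world w1, w0Rw1]
7. not p1, w1   [neg-or-rule on 6]
8. p1, w1   [neg-or-rule on 6]
Accessibility: w0Rw0, w0Rw1, w1Rw1
Branch closes: p1 and not p1 both at w1.
All branches of the negation close; one closing branch shown above.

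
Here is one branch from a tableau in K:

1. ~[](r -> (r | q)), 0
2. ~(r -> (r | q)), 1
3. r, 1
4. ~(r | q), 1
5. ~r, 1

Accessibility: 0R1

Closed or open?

Closed

Both r and ~r appear at 1.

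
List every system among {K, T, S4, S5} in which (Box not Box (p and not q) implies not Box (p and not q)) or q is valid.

T, S4, S5

K-tableau for the negation not ((Box not Box (p and not q) implies not Box (p and not q)) or q):
1. not ((Box not Box (p and not q) implies not Box (p and not q)) or q), u
2. not (Box not Box (p and not q) implies not Box (p and not q)), u   [neg-or-rule on 1]
3. not q, u   [neg-or-rule on 1]
4. Box not Box (p and not q), u   [neg-implies-rule on 2]
5. Box (p and not q), u   [neg-implies-rule on 2]
Complete open branch: countermodel on a K-frame, so not valid in K.
T-tableau for the negation not ((Box not Box (p and not q) implies not Box (p and not q)) or q):
1. not ((Box not Box (p and not q) implies not Box (p and not q)) or q), u
2. not (Box not Box (p and not q) implies not Box (p and not q)), u   [neg-or-rule on 1]
3. not q, u   [neg-or-rule on 1]
4. Box not Box (p and not q), u   [neg-implies-rule on 2]
5. Box (p and not q), u   [neg-implies-rule on 2]
6. not Box (p and not q), u   [Box-rule on 4 via uRu]
7. p and not q, u   [Box-rule on 5 via uRu]
8. p, u   [and-rule on 7]
9. not (p and not q), v   [neg-Box-rule on 6: fresh world v, uRv]
10. not Box (p and not q), v   [Box-rule on 4 via uRv]
11. p and not q, v   [Box-rule on 5 via uRv]
12. p, v   [and-rule on 11]
13. not q, v   [and-rule on 11]
14. q, v   [neg-and-rule on 9 (branches; this branch)]
Accessibility: uRu, uRv, vRv
Branch closes: q and not q both at v.
Every branch closes (one shown): valid in T, hence also in S4, S5 (every theorem of T is a theorem of S4 and S5).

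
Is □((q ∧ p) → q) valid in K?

Valid in K

Tableau for the negation ¬□((q ∧ p) → q):
1. ¬□((q ∧ p) → q), w0
2. ¬((q ∧ p) → q), w1
3. q ∧ p, w1
4. ¬q, w1
5. q, w1
6. p, w1
Accessibility: w0Rw1
Branch closes: q and ¬q both at w1.
All branches of the negation close; one closing branch shown above.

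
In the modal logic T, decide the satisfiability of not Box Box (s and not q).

Satisfiable (open branch found)

1. not Box Box (s and not q), 0
2. not Box (s and not q), 1   [neg-Box-rule on 1: fresh world 1, 0R1]
3. not (s and not q), 2   [neg-Box-rule on 2: fresh world 2, 1R2]
4. q, 2   [neg-and-rule on 3 (branches; this branch)]
Accessibility: 0R0, 0R1, 1R1, 1R2, 2R2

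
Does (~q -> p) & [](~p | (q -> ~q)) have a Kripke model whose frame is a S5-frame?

Yes, satisfiable

1. (~q -> p) & [](~p | (q -> ~q)), 0
2. ~q -> p, 0   [&-rule on 1]
3. [](~p | (q -> ~q)), 0   [&-rule on 1]
4. ~p | (q -> ~q), 0   [[]-rule on 3 via 0R0]
5. p, 0   [->-rule on 2 (branches; this branch)]
6. q -> ~q, 0   [|-rule on 4 (branches; this branch)]
7. ~q, 0   [->-rule on 6 (branches; this branch)]
Accessibility: 0R0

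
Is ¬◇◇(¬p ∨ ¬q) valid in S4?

Tableau for the negation ◇◇(¬p ∨ ¬q):
1. ◇◇(¬p ∨ ¬q), w0
2. ◇(¬p ∨ ¬q), w1   [◇-rule on 1: fresh world w1, w0Rw1]
3. ¬p ∨ ¬q, w2   [◇-rule on 2: fresh world w2, w1Rw2]
4. ¬q, w2   [∨-rule on 3 (branches; this branch)]
Accessibility: w0Rw0, w0Rw1, w0Rw2, w1Rw1, w1Rw2, w2Rw2
The negation has an open branch (countermodel exists).

Invalid (countermodel exists)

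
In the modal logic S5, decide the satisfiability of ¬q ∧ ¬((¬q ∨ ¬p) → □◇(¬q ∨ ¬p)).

1. ¬q ∧ ¬((¬q ∨ ¬p) → □◇(¬q ∨ ¬p)), 0
2. ¬q, 0
3. ¬((¬q ∨ ¬p) → □◇(¬q ∨ ¬p)), 0
4. ¬q ∨ ¬p, 0
5. ¬□◇(¬q ∨ ¬p), 0
6. ¬p, 0
7. ¬◇(¬q ∨ ¬p), 1
8. ¬(¬q ∨ ¬p), 0
9. q, 0
10. p, 0
Accessibility: 0R0, 0R1, 1R0, 1R1
Branch closes: q and ¬q both at 0.
All branches of the tableau close; one closing branch shown above.

No, unsatisfiable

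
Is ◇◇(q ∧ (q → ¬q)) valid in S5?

Not valid

Tableau for the negation ¬◇◇(q ∧ (q → ¬q)):
1. ¬◇◇(q ∧ (q → ¬q)), w0
2. ¬◇(q ∧ (q → ¬q)), w0   [¬◇-rule on 1 via w0Rw0]
3. ¬(q ∧ (q → ¬q)), w0   [¬◇-rule on 2 via w0Rw0]
4. ¬(q → ¬q), w0   [¬∧-rule on 3 (branches; this branch)]
5. q, w0   [¬→-rule on 4]
Accessibility: w0Rw0
The negation has an open branch (countermodel exists).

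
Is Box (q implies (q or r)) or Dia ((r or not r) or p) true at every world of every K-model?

Tableau for the negation not (Box (q implies (q or r)) or Dia ((r or not r) or p)):
1. not (Box (q implies (q or r)) or Dia ((r or not r) or p)), 0
2. not Box (q implies (q or r)), 0
3. not Dia ((r or not r) or p), 0
4. not (q implies (q or r)), 1
5. q, 1
6. not (q or r), 1
7. not q, 1
8. not r, 1
Accessibility: 0R1
Branch closes: q and not q both at 1.
All branches of the negation close; one closing branch shown above.

Valid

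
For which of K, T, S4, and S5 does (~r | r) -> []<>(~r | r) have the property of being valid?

K-tableau for the negation ~((~r | r) -> []<>(~r | r)):
1. ~((~r | r) -> []<>(~r | r)), w0
2. ~r | r, w0
3. ~[]<>(~r | r), w0
4. r, w0
5. ~<>(~r | r), w1
Accessibility: w0Rw1
Complete open branch: countermodel on a K-frame, so not valid in K.
T-tableau for the negation ~((~r | r) -> []<>(~r | r)):
1. ~((~r | r) -> []<>(~r | r)), w0
2. ~r | r, w0
3. ~[]<>(~r | r), w0
4. r, w0
5. ~<>(~r | r), w1
6. ~(~r | r), w1
7. r, w1
8. ~r, w1
Accessibility: w0Rw0, w0Rw1, w1Rw1
Branch closes: r and ~r both at w1.
Every branch closes (one shown): valid in T, hence also in S4, S5 (every theorem of T is a theorem of S4 and S5).

T, S4, S5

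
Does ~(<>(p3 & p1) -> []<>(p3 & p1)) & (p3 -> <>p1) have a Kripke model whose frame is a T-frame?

1. ~(<>(p3 & p1) -> []<>(p3 & p1)) & (p3 -> <>p1), w0
2. ~(<>(p3 & p1) -> []<>(p3 & p1)), w0   [&-rule on 1]
3. p3 -> <>p1, w0   [&-rule on 1]
4. <>(p3 & p1), w0   [~->-rule on 2]
5. ~[]<>(p3 & p1), w0   [~->-rule on 2]
6. <>p1, w0   [->-rule on 3 (branches; this branch)]
7. p3 & p1, w1   [<>-rule on 4: fresh world w1, w0Rw1]
8. p3, w1   [&-rule on 7]
9. p1, w1   [&-rule on 7]
10. ~<>(p3 & p1), w2   [~[]-rule on 5: fresh world w2, w0Rw2]
11. ~(p3 & p1), w2   [~<>-rule on 10 via w2Rw2]
12. ~p1, w2   [~&-rule on 11 (branches; this branch)]
13. p1, w3   [<>-rule on 6: fresh world w3, w0Rw3]
Accessibility: w0Rw0, w0Rw1, w0Rw2, w0Rw3, w1Rw1, w2Rw2, w3Rw3

Yes, satisfiable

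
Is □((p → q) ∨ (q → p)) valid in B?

Tableau for the negation ¬□((p → q) ∨ (q → p)):
1. ¬□((p → q) ∨ (q → p)), w0
2. ¬((p → q) ∨ (q → p)), w1   [¬□-rule on 1: fresh world w1, w0Rw1]
3. ¬(p → q), w1   [¬∨-rule on 2]
4. ¬(q → p), w1   [¬∨-rule on 2]
5. p, w1   [¬→-rule on 3]
6. ¬q, w1   [¬→-rule on 3]
7. q, w1   [¬→-rule on 4]
8. ¬p, w1   [¬→-rule on 4]
Accessibility: w0Rw0, w0Rw1, w1Rw0, w1Rw1
Branch closes: q and ¬q both at w1.
Every branch of the negation's tableau closes; the branch above is one of them.

Valid in B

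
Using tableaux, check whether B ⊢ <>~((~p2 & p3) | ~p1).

No, not valid

Tableau for the negation ~<>~((~p2 & p3) | ~p1):
1. ~<>~((~p2 & p3) | ~p1), w0
2. (~p2 & p3) | ~p1, w0   [~<>-rule on 1 via w0Rw0]
3. ~p1, w0   [|-rule on 2 (branches; this branch)]
Accessibility: w0Rw0
The negation has an open branch (countermodel exists).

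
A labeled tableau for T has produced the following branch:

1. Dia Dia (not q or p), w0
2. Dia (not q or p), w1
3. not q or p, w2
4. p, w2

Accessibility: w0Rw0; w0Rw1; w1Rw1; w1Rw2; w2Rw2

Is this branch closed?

Open

No atom appears with both signs at the same world.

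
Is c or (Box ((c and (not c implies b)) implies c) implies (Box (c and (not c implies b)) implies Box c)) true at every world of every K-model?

Valid

Tableau for the negation not (c or (Box ((c and (not c implies b)) implies c) implies (Box (c and (not c implies b)) implies Box c))):
1. not (c or (Box ((c and (not c implies b)) implies c) implies (Box (c and (not c implies b)) implies Box c))), w0
2. not c, w0   [neg-or-rule on 1]
3. not (Box ((c and (not c implies b)) implies c) implies (Box (c and (not c implies b)) implies Box c)), w0   [neg-or-rule on 1]
4. Box ((c and (not c implies b)) implies c), w0   [neg-implies-rule on 3]
5. not (Box (c and (not c implies b)) implies Box c), w0   [neg-implies-rule on 3]
6. Box (c and (not c implies b)), w0   [neg-implies-rule on 5]
7. not Box c, w0   [neg-implies-rule on 5]
8. not c, w1   [neg-Box-rule on 7: fresh world w1, w0Rw1]
9. (c and (not c implies b)) implies c, w1   [Box-rule on 4 via w0Rw1]
10. c and (not c implies b), w1   [Box-rule on 6 via w0Rw1]
11. c, w1   [and-rule on 10]
12. not c implies b, w1   [and-rule on 10]
Accessibility: w0Rw1
Branch closes: c and not c both at w1.
Every branch of the negation's tableau closes; the branch above is one of them.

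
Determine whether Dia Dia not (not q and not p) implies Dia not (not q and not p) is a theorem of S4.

Tableau for the negation not (Dia Dia not (not q and not p) implies Dia not (not q and not p)):
1. not (Dia Dia not (not q and not p) implies Dia not (not q and not p)), w0
2. Dia Dia not (not q and not p), w0
3. not Dia not (not q and not p), w0
4. not q and not p, w0
5. not q, w0
6. not p, w0
7. Dia not (not q and not p), w1
8. not q and not p, w1
9. not q, w1
10. not p, w1
11. not (not q and not p), w2
12. not q and not p, w2
13. not q, w2
14. not p, w2
15. p, w2
Accessibility: w0Rw0, w0Rw1, w0Rw2, w1Rw1, w1Rw2, w2Rw2
Branch closes: p and not p both at w2.
Every branch of the negation's tableau closes; the branch above is one of them.

Yes, valid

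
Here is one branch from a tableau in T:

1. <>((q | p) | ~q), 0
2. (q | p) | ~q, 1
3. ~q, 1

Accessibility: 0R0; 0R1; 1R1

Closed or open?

There is no literal clash: for every atom and world, at most one sign appears.

No, open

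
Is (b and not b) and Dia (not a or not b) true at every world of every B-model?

Tableau for the negation not ((b and not b) and Dia (not a or not b)):
1. not ((b and not b) and Dia (not a or not b)), 0
2. not Dia (not a or not b), 0
3. not (not a or not b), 0
4. a, 0
5. b, 0
Accessibility: 0R0
The negation has an open branch (countermodel exists).

No, not valid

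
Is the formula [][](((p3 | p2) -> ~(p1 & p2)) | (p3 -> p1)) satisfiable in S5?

1. [][](((p3 | p2) -> ~(p1 & p2)) | (p3 -> p1)), w0
2. [](((p3 | p2) -> ~(p1 & p2)) | (p3 -> p1)), w0   [[]-rule on 1 via w0Rw0]
3. ((p3 | p2) -> ~(p1 & p2)) | (p3 -> p1), w0   [[]-rule on 2 via w0Rw0]
4. p3 -> p1, w0   [|-rule on 3 (branches; this branch)]
5. p1, w0   [->-rule on 4 (branches; this branch)]
Accessibility: w0Rw0

Yes, satisfiable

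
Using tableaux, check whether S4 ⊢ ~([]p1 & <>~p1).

Tableau for the negation []p1 & <>~p1:
1. []p1 & <>~p1, 0
2. []p1, 0   [&-rule on 1]
3. <>~p1, 0   [&-rule on 1]
4. p1, 0   [[]-rule on 2 via 0R0]
5. ~p1, 1   [<>-rule on 3: fresh world 1, 0R1]
6. p1, 1   [[]-rule on 2 via 0R1]
Accessibility: 0R0, 0R1, 1R1
Branch closes: p1 and ~p1 both at 1.
Every branch of the negation's tableau closes; the branch above is one of them.

Valid in S4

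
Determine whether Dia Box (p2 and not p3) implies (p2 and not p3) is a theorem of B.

Yes, valid

Tableau for the negation not (Dia Box (p2 and not p3) implies (p2 and not p3)):
1. not (Dia Box (p2 and not p3) implies (p2 and not p3)), u
2. Dia Box (p2 and not p3), u   [neg-implies-rule on 1]
3. not (p2 and not p3), u   [neg-implies-rule on 1]
4. p3, u   [neg-and-rule on 3 (branches; this branch)]
5. Box (p2 and not p3), v   [Dia-rule on 2: fresh world v, uRv]
6. p2 and not p3, u   [Box-rule on 5 via vRu]
7. p2, u   [and-rule on 6]
8. not p3, u   [and-rule on 6]
Accessibility: uRu, uRv, vRu, vRv
Branch closes: p3 and not p3 both at u.
All branches of the negation close; one closing branch shown above.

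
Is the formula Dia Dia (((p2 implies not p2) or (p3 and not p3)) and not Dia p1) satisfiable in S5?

Yes, satisfiable

1. Dia Dia (((p2 implies not p2) or (p3 and not p3)) and not Dia p1), w0
2. Dia (((p2 implies not p2) or (p3 and not p3)) and not Dia p1), w1
3. ((p2 implies not p2) or (p3 and not p3)) and not Dia p1, w2
4. (p2 implies not p2) or (p3 and not p3), w2
5. not Dia p1, w2
6. not p1, w0
7. not p1, w1
8. not p1, w2
9. p2 implies not p2, w2
10. not p2, w2
Accessibility: w0Rw0, w0Rw1, w0Rw2, w1Rw0, w1Rw1, w1Rw2, w2Rw0, w2Rw1, w2Rw2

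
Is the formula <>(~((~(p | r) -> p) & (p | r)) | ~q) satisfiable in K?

1. <>(~((~(p | r) -> p) & (p | r)) | ~q), u
2. ~((~(p | r) -> p) & (p | r)) | ~q, v   [<>-rule on 1: fresh world v, uRv]
3. ~q, v   [|-rule on 2 (branches; this branch)]
Accessibility: uRv

Yes, satisfiable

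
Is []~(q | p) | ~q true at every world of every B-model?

Tableau for the negation ~([]~(q | p) | ~q):
1. ~([]~(q | p) | ~q), w0
2. ~[]~(q | p), w0   [~|-rule on 1]
3. q, w0   [~|-rule on 1]
4. q | p, w1   [~[]-rule on 2: fresh world w1, w0Rw1]
5. p, w1   [|-rule on 4 (branches; this branch)]
Accessibility: w0Rw0, w0Rw1, w1Rw0, w1Rw1
The negation has an open branch (countermodel exists).

No, not valid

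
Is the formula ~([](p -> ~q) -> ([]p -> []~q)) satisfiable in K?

1. ~([](p -> ~q) -> ([]p -> []~q)), 0
2. [](p -> ~q), 0
3. ~([]p -> []~q), 0
4. []p, 0
5. ~[]~q, 0
6. q, 1
7. p -> ~q, 1
8. p, 1
9. ~q, 1
Accessibility: 0R1
Branch closes: q and ~q both at 1.
All branches of the tableau close; one closing branch shown above.

Unsatisfiable (every branch closes)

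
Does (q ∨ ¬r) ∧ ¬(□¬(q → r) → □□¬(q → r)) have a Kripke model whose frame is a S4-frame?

Unsatisfiable

1. (q ∨ ¬r) ∧ ¬(□¬(q → r) → □□¬(q → r)), 0
2. q ∨ ¬r, 0
3. ¬(□¬(q → r) → □□¬(q → r)), 0
4. □¬(q → r), 0
5. ¬□□¬(q → r), 0
6. ¬(q → r), 0
7. q, 0
8. ¬r, 0
9. ¬□¬(q → r), 1
10. ¬(q → r), 1
11. q, 1
12. ¬r, 1
13. q → r, 2
14. ¬(q → r), 2
15. q, 2
16. ¬r, 2
17. r, 2
Accessibility: 0R0, 0R1, 0R2, 1R1, 1R2, 2R2
Branch closes: r and ¬r both at 2.
All branches of the tableau close; one closing branch shown above.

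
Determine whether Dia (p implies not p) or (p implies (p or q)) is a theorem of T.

Valid in T

Tableau for the negation not (Dia (p implies not p) or (p implies (p or q))):
1. not (Dia (p implies not p) or (p implies (p or q))), 0
2. not Dia (p implies not p), 0
3. not (p implies (p or q)), 0
4. p, 0
5. not (p or q), 0
6. not p, 0
7. not q, 0
Accessibility: 0R0
Branch closes: p and not p both at 0.
All branches of the negation close; one closing branch shown above.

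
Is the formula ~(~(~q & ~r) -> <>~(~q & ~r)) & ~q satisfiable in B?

1. ~(~(~q & ~r) -> <>~(~q & ~r)) & ~q, u
2. ~(~(~q & ~r) -> <>~(~q & ~r)), u
3. ~q, u
4. ~(~q & ~r), u
5. ~<>~(~q & ~r), u
6. ~q & ~r, u
7. ~r, u
8. r, u
Accessibility: uRu
Branch closes: r and ~r both at u.
All branches of the tableau close; one closing branch shown above.

Unsatisfiable (every branch closes)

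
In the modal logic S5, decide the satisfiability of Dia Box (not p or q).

1. Dia Box (not p or q), u
2. Box (not p or q), v
3. not p or q, u
4. not p or q, v
5. q, u
6. q, v
Accessibility: uRu, uRv, vRu, vRv

Satisfiable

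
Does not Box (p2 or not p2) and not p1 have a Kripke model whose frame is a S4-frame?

1. not Box (p2 or not p2) and not p1, w0
2. not Box (p2 or not p2), w0   [and-rule on 1]
3. not p1, w0   [and-rule on 1]
4. not (p2 or not p2), w1   [neg-Box-rule on 2: fresh world w1, w0Rw1]
5. not p2, w1   [neg-or-rule on 4]
6. p2, w1   [neg-or-rule on 4]
Accessibility: w0Rw0, w0Rw1, w1Rw1
Branch closes: p2 and not p2 both at w1.
Every branch closes; the branch above is one of them.

Unsatisfiable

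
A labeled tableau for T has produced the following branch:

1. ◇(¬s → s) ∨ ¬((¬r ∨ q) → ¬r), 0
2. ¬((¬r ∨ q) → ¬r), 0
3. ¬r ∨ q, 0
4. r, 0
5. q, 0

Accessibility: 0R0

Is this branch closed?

No world carries both an atom and its negation.

No, open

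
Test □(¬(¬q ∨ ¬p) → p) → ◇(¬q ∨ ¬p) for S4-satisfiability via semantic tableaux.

1. □(¬(¬q ∨ ¬p) → p) → ◇(¬q ∨ ¬p), u
2. ◇(¬q ∨ ¬p), u
3. ¬q ∨ ¬p, v
4. ¬p, v
Accessibility: uRu, uRv, vRv

Yes, satisfiable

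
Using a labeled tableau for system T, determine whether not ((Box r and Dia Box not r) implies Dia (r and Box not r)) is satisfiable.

1. not ((Box r and Dia Box not r) implies Dia (r and Box not r)), 0
2. Box r and Dia Box not r, 0
3. not Dia (r and Box not r), 0
4. Box r, 0
5. Dia Box not r, 0
6. not (r and Box not r), 0
7. r, 0
8. not Box not r, 0
9. Box not r, 1
10. not (r and Box not r), 1
11. r, 1
12. not r, 1
Accessibility: 0R0, 0R1, 1R1
Branch closes: r and not r both at 1.
(One branch shown.) All branches close.

No, unsatisfiable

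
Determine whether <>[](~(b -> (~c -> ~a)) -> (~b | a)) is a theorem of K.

Not valid

Tableau for the negation ~<>[](~(b -> (~c -> ~a)) -> (~b | a)):
1. ~<>[](~(b -> (~c -> ~a)) -> (~b | a)), 0
The negation has an open branch (countermodel exists).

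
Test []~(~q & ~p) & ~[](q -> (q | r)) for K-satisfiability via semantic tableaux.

1. []~(~q & ~p) & ~[](q -> (q | r)), 0
2. []~(~q & ~p), 0
3. ~[](q -> (q | r)), 0
4. ~(q -> (q | r)), 1
5. q, 1
6. ~(q | r), 1
7. ~q, 1
8. ~r, 1
Accessibility: 0R1
Branch closes: q and ~q both at 1.
Every branch closes; the branch above is one of them.

Unsatisfiable (every branch closes)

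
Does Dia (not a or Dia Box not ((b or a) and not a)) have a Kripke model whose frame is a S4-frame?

Satisfiable (open branch found)

1. Dia (not a or Dia Box not ((b or a) and not a)), u
2. not a or Dia Box not ((b or a) and not a), v
3. Dia Box not ((b or a) and not a), v
4. Box not ((b or a) and not a), w
5. not ((b or a) and not a), w
6. a, w
Accessibility: uRu, uRv, uRw, vRv, vRw, wRw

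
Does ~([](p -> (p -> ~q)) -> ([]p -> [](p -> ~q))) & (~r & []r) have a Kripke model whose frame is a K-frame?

No, unsatisfiable

1. ~([](p -> (p -> ~q)) -> ([]p -> [](p -> ~q))) & (~r & []r), w0
2. ~([](p -> (p -> ~q)) -> ([]p -> [](p -> ~q))), w0   [&-rule on 1]
3. ~r & []r, w0   [&-rule on 1]
4. [](p -> (p -> ~q)), w0   [~->-rule on 2]
5. ~([]p -> [](p -> ~q)), w0   [~->-rule on 2]
6. ~r, w0   [&-rule on 3]
7. []r, w0   [&-rule on 3]
8. []p, w0   [~->-rule on 5]
9. ~[](p -> ~q), w0   [~->-rule on 5]
10. ~(p -> ~q), w1   [~[]-rule on 9: fresh world w1, w0Rw1]
11. p, w1   [~->-rule on 10]
12. q, w1   [~->-rule on 10]
13. p -> (p -> ~q), w1   [[]-rule on 4 via w0Rw1]
14. r, w1   [[]-rule on 7 via w0Rw1]
15. p -> ~q, w1   [->-rule on 13 (branches; this branch)]
16. ~q, w1   [->-rule on 15 (branches; this branch)]
Accessibility: w0Rw1
Branch closes: q and ~q both at w1.
Every branch closes; the branch above is one of them.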